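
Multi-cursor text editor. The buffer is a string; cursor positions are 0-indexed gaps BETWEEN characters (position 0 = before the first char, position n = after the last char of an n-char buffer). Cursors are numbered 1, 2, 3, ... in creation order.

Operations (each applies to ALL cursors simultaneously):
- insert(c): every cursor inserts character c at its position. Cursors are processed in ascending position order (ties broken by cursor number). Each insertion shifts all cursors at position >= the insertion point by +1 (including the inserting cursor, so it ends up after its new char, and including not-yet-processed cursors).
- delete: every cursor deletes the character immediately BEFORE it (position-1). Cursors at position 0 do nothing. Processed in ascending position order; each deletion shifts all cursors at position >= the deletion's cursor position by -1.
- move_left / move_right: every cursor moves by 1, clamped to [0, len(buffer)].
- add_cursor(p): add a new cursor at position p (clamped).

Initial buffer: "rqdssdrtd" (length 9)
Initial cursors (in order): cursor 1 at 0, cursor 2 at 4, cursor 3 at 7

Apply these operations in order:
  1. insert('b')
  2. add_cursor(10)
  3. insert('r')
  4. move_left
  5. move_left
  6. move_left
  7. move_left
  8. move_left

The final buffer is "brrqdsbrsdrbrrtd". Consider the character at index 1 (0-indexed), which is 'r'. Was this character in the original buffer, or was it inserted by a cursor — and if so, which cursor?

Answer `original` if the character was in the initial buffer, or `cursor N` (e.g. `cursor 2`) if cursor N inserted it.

After op 1 (insert('b')): buffer="brqdsbsdrbtd" (len 12), cursors c1@1 c2@6 c3@10, authorship 1....2...3..
After op 2 (add_cursor(10)): buffer="brqdsbsdrbtd" (len 12), cursors c1@1 c2@6 c3@10 c4@10, authorship 1....2...3..
After op 3 (insert('r')): buffer="brrqdsbrsdrbrrtd" (len 16), cursors c1@2 c2@8 c3@14 c4@14, authorship 11....22...334..
After op 4 (move_left): buffer="brrqdsbrsdrbrrtd" (len 16), cursors c1@1 c2@7 c3@13 c4@13, authorship 11....22...334..
After op 5 (move_left): buffer="brrqdsbrsdrbrrtd" (len 16), cursors c1@0 c2@6 c3@12 c4@12, authorship 11....22...334..
After op 6 (move_left): buffer="brrqdsbrsdrbrrtd" (len 16), cursors c1@0 c2@5 c3@11 c4@11, authorship 11....22...334..
After op 7 (move_left): buffer="brrqdsbrsdrbrrtd" (len 16), cursors c1@0 c2@4 c3@10 c4@10, authorship 11....22...334..
After op 8 (move_left): buffer="brrqdsbrsdrbrrtd" (len 16), cursors c1@0 c2@3 c3@9 c4@9, authorship 11....22...334..
Authorship (.=original, N=cursor N): 1 1 . . . . 2 2 . . . 3 3 4 . .
Index 1: author = 1

Answer: cursor 1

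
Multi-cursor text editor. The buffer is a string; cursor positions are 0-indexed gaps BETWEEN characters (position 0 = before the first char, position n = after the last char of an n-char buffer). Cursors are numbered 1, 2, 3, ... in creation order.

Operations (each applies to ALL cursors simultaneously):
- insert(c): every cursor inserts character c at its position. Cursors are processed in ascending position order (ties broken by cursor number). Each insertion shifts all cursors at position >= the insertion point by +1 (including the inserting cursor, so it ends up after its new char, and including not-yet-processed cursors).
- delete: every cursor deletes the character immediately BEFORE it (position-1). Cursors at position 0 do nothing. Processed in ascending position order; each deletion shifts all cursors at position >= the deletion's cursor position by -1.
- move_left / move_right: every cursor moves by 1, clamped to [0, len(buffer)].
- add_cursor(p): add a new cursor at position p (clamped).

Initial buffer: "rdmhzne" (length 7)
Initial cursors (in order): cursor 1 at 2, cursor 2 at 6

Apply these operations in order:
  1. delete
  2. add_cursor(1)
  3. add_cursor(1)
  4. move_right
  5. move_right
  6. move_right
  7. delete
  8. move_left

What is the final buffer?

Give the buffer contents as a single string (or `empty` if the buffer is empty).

After op 1 (delete): buffer="rmhze" (len 5), cursors c1@1 c2@4, authorship .....
After op 2 (add_cursor(1)): buffer="rmhze" (len 5), cursors c1@1 c3@1 c2@4, authorship .....
After op 3 (add_cursor(1)): buffer="rmhze" (len 5), cursors c1@1 c3@1 c4@1 c2@4, authorship .....
After op 4 (move_right): buffer="rmhze" (len 5), cursors c1@2 c3@2 c4@2 c2@5, authorship .....
After op 5 (move_right): buffer="rmhze" (len 5), cursors c1@3 c3@3 c4@3 c2@5, authorship .....
After op 6 (move_right): buffer="rmhze" (len 5), cursors c1@4 c3@4 c4@4 c2@5, authorship .....
After op 7 (delete): buffer="r" (len 1), cursors c1@1 c2@1 c3@1 c4@1, authorship .
After op 8 (move_left): buffer="r" (len 1), cursors c1@0 c2@0 c3@0 c4@0, authorship .

Answer: r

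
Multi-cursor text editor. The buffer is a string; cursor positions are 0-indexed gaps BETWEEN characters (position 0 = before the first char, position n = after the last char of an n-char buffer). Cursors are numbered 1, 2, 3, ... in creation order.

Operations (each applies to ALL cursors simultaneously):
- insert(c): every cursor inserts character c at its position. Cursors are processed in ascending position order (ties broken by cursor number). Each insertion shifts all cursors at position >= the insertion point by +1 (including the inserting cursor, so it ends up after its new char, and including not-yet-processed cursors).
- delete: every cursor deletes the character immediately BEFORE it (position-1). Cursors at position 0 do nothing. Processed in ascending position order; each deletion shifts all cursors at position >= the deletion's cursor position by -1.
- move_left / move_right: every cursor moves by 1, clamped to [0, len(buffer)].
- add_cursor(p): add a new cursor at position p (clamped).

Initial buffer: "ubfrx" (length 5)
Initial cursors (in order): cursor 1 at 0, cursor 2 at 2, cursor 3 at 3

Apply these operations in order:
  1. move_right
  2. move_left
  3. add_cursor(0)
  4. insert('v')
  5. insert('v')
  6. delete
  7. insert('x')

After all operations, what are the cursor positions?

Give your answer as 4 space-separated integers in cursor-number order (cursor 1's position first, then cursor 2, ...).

Answer: 4 8 11 4

Derivation:
After op 1 (move_right): buffer="ubfrx" (len 5), cursors c1@1 c2@3 c3@4, authorship .....
After op 2 (move_left): buffer="ubfrx" (len 5), cursors c1@0 c2@2 c3@3, authorship .....
After op 3 (add_cursor(0)): buffer="ubfrx" (len 5), cursors c1@0 c4@0 c2@2 c3@3, authorship .....
After op 4 (insert('v')): buffer="vvubvfvrx" (len 9), cursors c1@2 c4@2 c2@5 c3@7, authorship 14..2.3..
After op 5 (insert('v')): buffer="vvvvubvvfvvrx" (len 13), cursors c1@4 c4@4 c2@8 c3@11, authorship 1414..22.33..
After op 6 (delete): buffer="vvubvfvrx" (len 9), cursors c1@2 c4@2 c2@5 c3@7, authorship 14..2.3..
After op 7 (insert('x')): buffer="vvxxubvxfvxrx" (len 13), cursors c1@4 c4@4 c2@8 c3@11, authorship 1414..22.33..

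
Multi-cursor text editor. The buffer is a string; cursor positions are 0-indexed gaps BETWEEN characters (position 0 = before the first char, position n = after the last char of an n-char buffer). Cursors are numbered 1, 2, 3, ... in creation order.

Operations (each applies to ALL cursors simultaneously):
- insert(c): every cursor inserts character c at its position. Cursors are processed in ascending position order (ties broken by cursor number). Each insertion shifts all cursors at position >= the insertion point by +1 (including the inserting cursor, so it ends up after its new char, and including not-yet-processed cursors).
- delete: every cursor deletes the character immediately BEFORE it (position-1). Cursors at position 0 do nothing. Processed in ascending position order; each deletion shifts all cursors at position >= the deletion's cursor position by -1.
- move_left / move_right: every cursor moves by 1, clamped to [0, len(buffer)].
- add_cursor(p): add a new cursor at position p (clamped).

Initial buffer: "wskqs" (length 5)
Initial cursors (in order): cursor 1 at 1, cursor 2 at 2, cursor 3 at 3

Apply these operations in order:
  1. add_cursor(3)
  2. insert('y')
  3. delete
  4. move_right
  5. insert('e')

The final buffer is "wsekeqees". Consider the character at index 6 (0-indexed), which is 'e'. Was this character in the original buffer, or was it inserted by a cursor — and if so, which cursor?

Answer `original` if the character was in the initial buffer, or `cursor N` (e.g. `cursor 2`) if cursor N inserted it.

After op 1 (add_cursor(3)): buffer="wskqs" (len 5), cursors c1@1 c2@2 c3@3 c4@3, authorship .....
After op 2 (insert('y')): buffer="wysykyyqs" (len 9), cursors c1@2 c2@4 c3@7 c4@7, authorship .1.2.34..
After op 3 (delete): buffer="wskqs" (len 5), cursors c1@1 c2@2 c3@3 c4@3, authorship .....
After op 4 (move_right): buffer="wskqs" (len 5), cursors c1@2 c2@3 c3@4 c4@4, authorship .....
After op 5 (insert('e')): buffer="wsekeqees" (len 9), cursors c1@3 c2@5 c3@8 c4@8, authorship ..1.2.34.
Authorship (.=original, N=cursor N): . . 1 . 2 . 3 4 .
Index 6: author = 3

Answer: cursor 3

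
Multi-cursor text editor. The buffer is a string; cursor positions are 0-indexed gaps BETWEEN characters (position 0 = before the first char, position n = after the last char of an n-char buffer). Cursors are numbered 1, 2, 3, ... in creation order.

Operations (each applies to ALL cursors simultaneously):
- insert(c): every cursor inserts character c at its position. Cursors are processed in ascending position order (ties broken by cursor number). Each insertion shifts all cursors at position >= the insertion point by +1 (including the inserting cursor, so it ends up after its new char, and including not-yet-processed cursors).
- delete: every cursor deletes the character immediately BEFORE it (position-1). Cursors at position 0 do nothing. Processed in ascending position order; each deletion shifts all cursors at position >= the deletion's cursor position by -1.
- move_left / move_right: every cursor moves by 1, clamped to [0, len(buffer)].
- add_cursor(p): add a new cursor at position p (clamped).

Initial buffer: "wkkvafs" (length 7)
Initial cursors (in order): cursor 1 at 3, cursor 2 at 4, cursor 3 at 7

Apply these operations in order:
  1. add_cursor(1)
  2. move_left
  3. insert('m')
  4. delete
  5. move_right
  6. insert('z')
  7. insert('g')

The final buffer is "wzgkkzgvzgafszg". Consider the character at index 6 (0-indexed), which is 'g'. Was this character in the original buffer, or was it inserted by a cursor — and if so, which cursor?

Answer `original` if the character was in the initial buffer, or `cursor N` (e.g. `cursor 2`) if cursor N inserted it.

Answer: cursor 1

Derivation:
After op 1 (add_cursor(1)): buffer="wkkvafs" (len 7), cursors c4@1 c1@3 c2@4 c3@7, authorship .......
After op 2 (move_left): buffer="wkkvafs" (len 7), cursors c4@0 c1@2 c2@3 c3@6, authorship .......
After op 3 (insert('m')): buffer="mwkmkmvafms" (len 11), cursors c4@1 c1@4 c2@6 c3@10, authorship 4..1.2...3.
After op 4 (delete): buffer="wkkvafs" (len 7), cursors c4@0 c1@2 c2@3 c3@6, authorship .......
After op 5 (move_right): buffer="wkkvafs" (len 7), cursors c4@1 c1@3 c2@4 c3@7, authorship .......
After op 6 (insert('z')): buffer="wzkkzvzafsz" (len 11), cursors c4@2 c1@5 c2@7 c3@11, authorship .4..1.2...3
After op 7 (insert('g')): buffer="wzgkkzgvzgafszg" (len 15), cursors c4@3 c1@7 c2@10 c3@15, authorship .44..11.22...33
Authorship (.=original, N=cursor N): . 4 4 . . 1 1 . 2 2 . . . 3 3
Index 6: author = 1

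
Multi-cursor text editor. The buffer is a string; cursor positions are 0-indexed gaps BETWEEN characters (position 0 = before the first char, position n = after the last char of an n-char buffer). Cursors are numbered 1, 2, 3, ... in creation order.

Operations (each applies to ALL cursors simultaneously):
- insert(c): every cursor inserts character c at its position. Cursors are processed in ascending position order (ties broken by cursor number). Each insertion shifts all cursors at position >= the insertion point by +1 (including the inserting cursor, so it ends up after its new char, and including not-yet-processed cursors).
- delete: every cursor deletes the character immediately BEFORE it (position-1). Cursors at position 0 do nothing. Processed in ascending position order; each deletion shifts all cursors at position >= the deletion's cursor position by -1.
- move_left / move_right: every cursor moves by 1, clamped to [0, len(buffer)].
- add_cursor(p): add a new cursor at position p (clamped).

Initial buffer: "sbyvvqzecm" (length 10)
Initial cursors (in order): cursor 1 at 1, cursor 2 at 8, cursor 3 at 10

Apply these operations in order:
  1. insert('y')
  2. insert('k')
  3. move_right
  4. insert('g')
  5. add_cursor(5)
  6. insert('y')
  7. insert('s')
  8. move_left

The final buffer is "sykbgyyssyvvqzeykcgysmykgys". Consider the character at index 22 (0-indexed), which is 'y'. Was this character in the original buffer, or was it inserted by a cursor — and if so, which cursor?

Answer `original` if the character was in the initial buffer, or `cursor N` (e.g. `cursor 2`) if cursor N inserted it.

Answer: cursor 3

Derivation:
After op 1 (insert('y')): buffer="sybyvvqzeycmy" (len 13), cursors c1@2 c2@10 c3@13, authorship .1.......2..3
After op 2 (insert('k')): buffer="sykbyvvqzeykcmyk" (len 16), cursors c1@3 c2@12 c3@16, authorship .11.......22..33
After op 3 (move_right): buffer="sykbyvvqzeykcmyk" (len 16), cursors c1@4 c2@13 c3@16, authorship .11.......22..33
After op 4 (insert('g')): buffer="sykbgyvvqzeykcgmykg" (len 19), cursors c1@5 c2@15 c3@19, authorship .11.1......22.2.333
After op 5 (add_cursor(5)): buffer="sykbgyvvqzeykcgmykg" (len 19), cursors c1@5 c4@5 c2@15 c3@19, authorship .11.1......22.2.333
After op 6 (insert('y')): buffer="sykbgyyyvvqzeykcgymykgy" (len 23), cursors c1@7 c4@7 c2@18 c3@23, authorship .11.114......22.22.3333
After op 7 (insert('s')): buffer="sykbgyyssyvvqzeykcgysmykgys" (len 27), cursors c1@9 c4@9 c2@21 c3@27, authorship .11.11414......22.222.33333
After op 8 (move_left): buffer="sykbgyyssyvvqzeykcgysmykgys" (len 27), cursors c1@8 c4@8 c2@20 c3@26, authorship .11.11414......22.222.33333
Authorship (.=original, N=cursor N): . 1 1 . 1 1 4 1 4 . . . . . . 2 2 . 2 2 2 . 3 3 3 3 3
Index 22: author = 3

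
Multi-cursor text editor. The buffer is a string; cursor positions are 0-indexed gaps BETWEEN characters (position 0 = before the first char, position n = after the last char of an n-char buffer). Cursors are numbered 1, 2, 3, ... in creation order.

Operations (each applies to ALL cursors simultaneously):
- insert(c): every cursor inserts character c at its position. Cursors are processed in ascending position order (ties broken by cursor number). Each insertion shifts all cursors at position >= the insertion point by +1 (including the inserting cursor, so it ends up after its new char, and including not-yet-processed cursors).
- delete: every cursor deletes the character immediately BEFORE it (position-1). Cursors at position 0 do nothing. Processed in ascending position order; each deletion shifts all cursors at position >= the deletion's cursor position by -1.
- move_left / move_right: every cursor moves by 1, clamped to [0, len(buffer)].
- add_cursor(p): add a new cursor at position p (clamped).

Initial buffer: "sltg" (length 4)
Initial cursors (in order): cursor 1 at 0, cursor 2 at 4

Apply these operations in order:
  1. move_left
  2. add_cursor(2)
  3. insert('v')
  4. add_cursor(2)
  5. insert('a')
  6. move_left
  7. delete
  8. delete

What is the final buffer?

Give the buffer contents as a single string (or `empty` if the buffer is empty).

After op 1 (move_left): buffer="sltg" (len 4), cursors c1@0 c2@3, authorship ....
After op 2 (add_cursor(2)): buffer="sltg" (len 4), cursors c1@0 c3@2 c2@3, authorship ....
After op 3 (insert('v')): buffer="vslvtvg" (len 7), cursors c1@1 c3@4 c2@6, authorship 1..3.2.
After op 4 (add_cursor(2)): buffer="vslvtvg" (len 7), cursors c1@1 c4@2 c3@4 c2@6, authorship 1..3.2.
After op 5 (insert('a')): buffer="vasalvatvag" (len 11), cursors c1@2 c4@4 c3@7 c2@10, authorship 11.4.33.22.
After op 6 (move_left): buffer="vasalvatvag" (len 11), cursors c1@1 c4@3 c3@6 c2@9, authorship 11.4.33.22.
After op 7 (delete): buffer="aalatag" (len 7), cursors c1@0 c4@1 c3@3 c2@5, authorship 14.3.2.
After op 8 (delete): buffer="aaag" (len 4), cursors c1@0 c4@0 c3@1 c2@2, authorship 432.

Answer: aaag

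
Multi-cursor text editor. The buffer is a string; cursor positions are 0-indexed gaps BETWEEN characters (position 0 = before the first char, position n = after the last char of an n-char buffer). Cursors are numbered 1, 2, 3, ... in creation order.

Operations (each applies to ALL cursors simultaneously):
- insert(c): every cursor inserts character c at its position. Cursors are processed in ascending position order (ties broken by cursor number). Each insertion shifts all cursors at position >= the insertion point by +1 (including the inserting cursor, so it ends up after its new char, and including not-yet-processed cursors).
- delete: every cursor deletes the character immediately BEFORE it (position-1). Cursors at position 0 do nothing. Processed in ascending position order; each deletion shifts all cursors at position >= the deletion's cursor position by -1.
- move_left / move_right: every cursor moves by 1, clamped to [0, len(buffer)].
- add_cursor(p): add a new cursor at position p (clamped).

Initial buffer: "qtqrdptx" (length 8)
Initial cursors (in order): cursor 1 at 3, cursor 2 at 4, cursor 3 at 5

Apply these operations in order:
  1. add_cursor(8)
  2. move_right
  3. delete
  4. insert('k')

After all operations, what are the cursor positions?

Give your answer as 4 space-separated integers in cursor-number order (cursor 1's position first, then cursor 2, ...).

After op 1 (add_cursor(8)): buffer="qtqrdptx" (len 8), cursors c1@3 c2@4 c3@5 c4@8, authorship ........
After op 2 (move_right): buffer="qtqrdptx" (len 8), cursors c1@4 c2@5 c3@6 c4@8, authorship ........
After op 3 (delete): buffer="qtqt" (len 4), cursors c1@3 c2@3 c3@3 c4@4, authorship ....
After op 4 (insert('k')): buffer="qtqkkktk" (len 8), cursors c1@6 c2@6 c3@6 c4@8, authorship ...123.4

Answer: 6 6 6 8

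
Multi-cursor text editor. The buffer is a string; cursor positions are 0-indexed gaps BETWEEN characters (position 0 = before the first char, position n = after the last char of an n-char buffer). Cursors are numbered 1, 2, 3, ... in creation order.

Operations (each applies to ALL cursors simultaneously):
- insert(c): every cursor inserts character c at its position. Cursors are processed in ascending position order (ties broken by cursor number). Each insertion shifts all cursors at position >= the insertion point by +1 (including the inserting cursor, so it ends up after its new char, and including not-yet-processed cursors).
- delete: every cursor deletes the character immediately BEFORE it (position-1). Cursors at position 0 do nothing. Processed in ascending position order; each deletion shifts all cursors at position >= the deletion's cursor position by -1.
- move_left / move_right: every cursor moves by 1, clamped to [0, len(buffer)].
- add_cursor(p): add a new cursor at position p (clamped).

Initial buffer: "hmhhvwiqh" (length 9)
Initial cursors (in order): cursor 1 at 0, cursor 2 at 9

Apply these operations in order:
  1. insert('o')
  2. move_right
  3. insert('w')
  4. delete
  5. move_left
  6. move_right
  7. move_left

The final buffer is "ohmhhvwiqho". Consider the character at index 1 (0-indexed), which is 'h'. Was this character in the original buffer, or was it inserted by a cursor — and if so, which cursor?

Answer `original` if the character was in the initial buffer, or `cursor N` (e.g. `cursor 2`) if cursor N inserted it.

Answer: original

Derivation:
After op 1 (insert('o')): buffer="ohmhhvwiqho" (len 11), cursors c1@1 c2@11, authorship 1.........2
After op 2 (move_right): buffer="ohmhhvwiqho" (len 11), cursors c1@2 c2@11, authorship 1.........2
After op 3 (insert('w')): buffer="ohwmhhvwiqhow" (len 13), cursors c1@3 c2@13, authorship 1.1........22
After op 4 (delete): buffer="ohmhhvwiqho" (len 11), cursors c1@2 c2@11, authorship 1.........2
After op 5 (move_left): buffer="ohmhhvwiqho" (len 11), cursors c1@1 c2@10, authorship 1.........2
After op 6 (move_right): buffer="ohmhhvwiqho" (len 11), cursors c1@2 c2@11, authorship 1.........2
After op 7 (move_left): buffer="ohmhhvwiqho" (len 11), cursors c1@1 c2@10, authorship 1.........2
Authorship (.=original, N=cursor N): 1 . . . . . . . . . 2
Index 1: author = original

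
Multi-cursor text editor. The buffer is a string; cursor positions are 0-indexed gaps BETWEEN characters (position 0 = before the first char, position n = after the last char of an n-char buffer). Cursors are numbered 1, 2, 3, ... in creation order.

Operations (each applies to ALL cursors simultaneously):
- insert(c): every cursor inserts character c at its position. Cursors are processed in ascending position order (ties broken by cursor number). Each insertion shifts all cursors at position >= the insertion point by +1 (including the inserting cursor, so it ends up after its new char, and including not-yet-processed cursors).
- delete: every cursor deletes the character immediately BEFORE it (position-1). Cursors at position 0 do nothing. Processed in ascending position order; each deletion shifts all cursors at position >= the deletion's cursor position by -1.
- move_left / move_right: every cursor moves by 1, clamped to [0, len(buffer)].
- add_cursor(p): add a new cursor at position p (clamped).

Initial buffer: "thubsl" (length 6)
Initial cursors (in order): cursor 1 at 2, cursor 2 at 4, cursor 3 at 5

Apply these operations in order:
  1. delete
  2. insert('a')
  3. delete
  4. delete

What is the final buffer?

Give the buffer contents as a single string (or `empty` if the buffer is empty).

After op 1 (delete): buffer="tul" (len 3), cursors c1@1 c2@2 c3@2, authorship ...
After op 2 (insert('a')): buffer="tauaal" (len 6), cursors c1@2 c2@5 c3@5, authorship .1.23.
After op 3 (delete): buffer="tul" (len 3), cursors c1@1 c2@2 c3@2, authorship ...
After op 4 (delete): buffer="l" (len 1), cursors c1@0 c2@0 c3@0, authorship .

Answer: l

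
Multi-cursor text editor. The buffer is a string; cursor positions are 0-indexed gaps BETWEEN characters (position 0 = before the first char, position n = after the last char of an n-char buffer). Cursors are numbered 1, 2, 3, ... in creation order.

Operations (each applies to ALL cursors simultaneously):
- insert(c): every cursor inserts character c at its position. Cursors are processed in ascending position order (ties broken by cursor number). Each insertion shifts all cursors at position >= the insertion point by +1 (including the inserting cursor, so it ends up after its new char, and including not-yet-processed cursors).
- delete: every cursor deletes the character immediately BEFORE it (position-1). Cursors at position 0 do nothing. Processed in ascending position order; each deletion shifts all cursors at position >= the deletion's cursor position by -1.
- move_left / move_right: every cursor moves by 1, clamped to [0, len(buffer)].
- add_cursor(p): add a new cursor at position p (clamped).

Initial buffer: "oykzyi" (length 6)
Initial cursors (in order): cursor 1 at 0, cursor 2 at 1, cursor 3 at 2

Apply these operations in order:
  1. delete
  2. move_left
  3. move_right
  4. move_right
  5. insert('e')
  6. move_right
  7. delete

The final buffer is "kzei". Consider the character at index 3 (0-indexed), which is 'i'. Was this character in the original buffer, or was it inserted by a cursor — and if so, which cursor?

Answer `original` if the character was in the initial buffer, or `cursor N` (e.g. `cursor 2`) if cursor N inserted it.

After op 1 (delete): buffer="kzyi" (len 4), cursors c1@0 c2@0 c3@0, authorship ....
After op 2 (move_left): buffer="kzyi" (len 4), cursors c1@0 c2@0 c3@0, authorship ....
After op 3 (move_right): buffer="kzyi" (len 4), cursors c1@1 c2@1 c3@1, authorship ....
After op 4 (move_right): buffer="kzyi" (len 4), cursors c1@2 c2@2 c3@2, authorship ....
After op 5 (insert('e')): buffer="kzeeeyi" (len 7), cursors c1@5 c2@5 c3@5, authorship ..123..
After op 6 (move_right): buffer="kzeeeyi" (len 7), cursors c1@6 c2@6 c3@6, authorship ..123..
After op 7 (delete): buffer="kzei" (len 4), cursors c1@3 c2@3 c3@3, authorship ..1.
Authorship (.=original, N=cursor N): . . 1 .
Index 3: author = original

Answer: original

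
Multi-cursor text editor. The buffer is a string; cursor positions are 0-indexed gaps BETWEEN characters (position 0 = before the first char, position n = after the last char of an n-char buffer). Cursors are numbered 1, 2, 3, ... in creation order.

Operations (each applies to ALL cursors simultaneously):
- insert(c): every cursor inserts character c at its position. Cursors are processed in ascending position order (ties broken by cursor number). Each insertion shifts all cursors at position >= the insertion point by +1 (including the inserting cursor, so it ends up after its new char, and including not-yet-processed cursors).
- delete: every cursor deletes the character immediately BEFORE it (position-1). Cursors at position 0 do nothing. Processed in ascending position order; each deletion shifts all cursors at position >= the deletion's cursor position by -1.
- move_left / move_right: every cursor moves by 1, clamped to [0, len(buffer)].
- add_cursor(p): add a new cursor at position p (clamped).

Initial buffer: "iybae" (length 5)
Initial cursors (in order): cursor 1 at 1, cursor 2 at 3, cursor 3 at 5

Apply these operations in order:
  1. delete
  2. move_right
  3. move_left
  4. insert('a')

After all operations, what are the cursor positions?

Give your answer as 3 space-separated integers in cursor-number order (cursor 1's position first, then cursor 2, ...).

After op 1 (delete): buffer="ya" (len 2), cursors c1@0 c2@1 c3@2, authorship ..
After op 2 (move_right): buffer="ya" (len 2), cursors c1@1 c2@2 c3@2, authorship ..
After op 3 (move_left): buffer="ya" (len 2), cursors c1@0 c2@1 c3@1, authorship ..
After op 4 (insert('a')): buffer="ayaaa" (len 5), cursors c1@1 c2@4 c3@4, authorship 1.23.

Answer: 1 4 4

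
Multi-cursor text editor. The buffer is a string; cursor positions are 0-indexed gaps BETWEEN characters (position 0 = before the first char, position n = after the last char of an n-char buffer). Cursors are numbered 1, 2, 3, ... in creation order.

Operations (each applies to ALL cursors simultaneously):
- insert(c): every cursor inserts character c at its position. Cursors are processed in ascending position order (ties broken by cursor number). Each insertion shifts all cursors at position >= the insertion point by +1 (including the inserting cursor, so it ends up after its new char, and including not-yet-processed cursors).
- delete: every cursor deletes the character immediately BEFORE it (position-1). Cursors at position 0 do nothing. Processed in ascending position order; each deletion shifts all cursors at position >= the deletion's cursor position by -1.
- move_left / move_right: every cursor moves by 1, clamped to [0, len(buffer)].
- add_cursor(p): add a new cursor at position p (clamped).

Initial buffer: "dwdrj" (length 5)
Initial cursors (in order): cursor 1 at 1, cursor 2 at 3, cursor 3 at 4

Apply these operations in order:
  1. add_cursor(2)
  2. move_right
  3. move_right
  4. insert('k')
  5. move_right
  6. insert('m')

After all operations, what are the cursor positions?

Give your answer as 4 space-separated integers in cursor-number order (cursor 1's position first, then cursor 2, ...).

Answer: 6 13 13 9

Derivation:
After op 1 (add_cursor(2)): buffer="dwdrj" (len 5), cursors c1@1 c4@2 c2@3 c3@4, authorship .....
After op 2 (move_right): buffer="dwdrj" (len 5), cursors c1@2 c4@3 c2@4 c3@5, authorship .....
After op 3 (move_right): buffer="dwdrj" (len 5), cursors c1@3 c4@4 c2@5 c3@5, authorship .....
After op 4 (insert('k')): buffer="dwdkrkjkk" (len 9), cursors c1@4 c4@6 c2@9 c3@9, authorship ...1.4.23
After op 5 (move_right): buffer="dwdkrkjkk" (len 9), cursors c1@5 c4@7 c2@9 c3@9, authorship ...1.4.23
After op 6 (insert('m')): buffer="dwdkrmkjmkkmm" (len 13), cursors c1@6 c4@9 c2@13 c3@13, authorship ...1.14.42323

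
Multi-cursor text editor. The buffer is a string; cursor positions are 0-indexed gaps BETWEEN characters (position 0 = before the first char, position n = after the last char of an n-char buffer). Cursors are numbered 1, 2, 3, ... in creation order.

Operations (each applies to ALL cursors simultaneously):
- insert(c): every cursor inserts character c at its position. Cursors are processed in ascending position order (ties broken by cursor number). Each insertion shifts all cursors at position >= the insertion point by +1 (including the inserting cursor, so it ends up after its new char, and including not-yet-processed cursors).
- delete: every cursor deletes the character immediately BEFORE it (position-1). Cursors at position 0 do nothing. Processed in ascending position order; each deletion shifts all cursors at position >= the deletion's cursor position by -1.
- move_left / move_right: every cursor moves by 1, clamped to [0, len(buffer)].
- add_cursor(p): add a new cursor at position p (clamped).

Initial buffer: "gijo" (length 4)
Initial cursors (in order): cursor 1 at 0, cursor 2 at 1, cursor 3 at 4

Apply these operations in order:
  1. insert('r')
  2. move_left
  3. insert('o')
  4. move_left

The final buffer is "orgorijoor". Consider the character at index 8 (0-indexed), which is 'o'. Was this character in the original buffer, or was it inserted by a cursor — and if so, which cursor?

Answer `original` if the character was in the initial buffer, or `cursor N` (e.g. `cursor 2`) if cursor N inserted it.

After op 1 (insert('r')): buffer="rgrijor" (len 7), cursors c1@1 c2@3 c3@7, authorship 1.2...3
After op 2 (move_left): buffer="rgrijor" (len 7), cursors c1@0 c2@2 c3@6, authorship 1.2...3
After op 3 (insert('o')): buffer="orgorijoor" (len 10), cursors c1@1 c2@4 c3@9, authorship 11.22...33
After op 4 (move_left): buffer="orgorijoor" (len 10), cursors c1@0 c2@3 c3@8, authorship 11.22...33
Authorship (.=original, N=cursor N): 1 1 . 2 2 . . . 3 3
Index 8: author = 3

Answer: cursor 3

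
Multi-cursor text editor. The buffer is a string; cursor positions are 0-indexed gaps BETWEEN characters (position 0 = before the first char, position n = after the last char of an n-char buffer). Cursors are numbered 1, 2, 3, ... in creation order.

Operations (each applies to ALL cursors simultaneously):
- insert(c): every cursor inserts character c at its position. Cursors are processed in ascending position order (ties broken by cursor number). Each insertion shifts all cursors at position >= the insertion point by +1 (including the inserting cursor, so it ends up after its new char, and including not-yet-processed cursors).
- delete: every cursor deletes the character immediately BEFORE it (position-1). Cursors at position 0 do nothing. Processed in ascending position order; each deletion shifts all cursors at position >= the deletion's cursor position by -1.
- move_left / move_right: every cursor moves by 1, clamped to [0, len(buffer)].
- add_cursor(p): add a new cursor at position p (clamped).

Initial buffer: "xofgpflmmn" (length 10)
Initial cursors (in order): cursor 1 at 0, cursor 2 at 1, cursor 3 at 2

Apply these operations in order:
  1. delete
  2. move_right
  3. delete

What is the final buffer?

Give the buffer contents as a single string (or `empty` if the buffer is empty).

Answer: gpflmmn

Derivation:
After op 1 (delete): buffer="fgpflmmn" (len 8), cursors c1@0 c2@0 c3@0, authorship ........
After op 2 (move_right): buffer="fgpflmmn" (len 8), cursors c1@1 c2@1 c3@1, authorship ........
After op 3 (delete): buffer="gpflmmn" (len 7), cursors c1@0 c2@0 c3@0, authorship .......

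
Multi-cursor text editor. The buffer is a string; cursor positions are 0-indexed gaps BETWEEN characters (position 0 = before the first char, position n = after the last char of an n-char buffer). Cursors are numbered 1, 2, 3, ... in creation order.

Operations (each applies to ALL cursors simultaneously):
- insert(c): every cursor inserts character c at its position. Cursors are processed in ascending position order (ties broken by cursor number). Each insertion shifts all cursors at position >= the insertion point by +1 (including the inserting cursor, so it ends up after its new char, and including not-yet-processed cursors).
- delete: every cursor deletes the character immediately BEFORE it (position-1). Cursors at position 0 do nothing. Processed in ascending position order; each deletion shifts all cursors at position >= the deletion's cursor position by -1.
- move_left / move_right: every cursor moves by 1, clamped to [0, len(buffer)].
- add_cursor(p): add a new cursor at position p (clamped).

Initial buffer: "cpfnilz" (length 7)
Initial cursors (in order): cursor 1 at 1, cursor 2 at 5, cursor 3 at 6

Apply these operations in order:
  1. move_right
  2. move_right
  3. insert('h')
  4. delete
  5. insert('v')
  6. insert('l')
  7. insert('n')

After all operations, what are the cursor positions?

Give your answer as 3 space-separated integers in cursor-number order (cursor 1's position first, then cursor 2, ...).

After op 1 (move_right): buffer="cpfnilz" (len 7), cursors c1@2 c2@6 c3@7, authorship .......
After op 2 (move_right): buffer="cpfnilz" (len 7), cursors c1@3 c2@7 c3@7, authorship .......
After op 3 (insert('h')): buffer="cpfhnilzhh" (len 10), cursors c1@4 c2@10 c3@10, authorship ...1....23
After op 4 (delete): buffer="cpfnilz" (len 7), cursors c1@3 c2@7 c3@7, authorship .......
After op 5 (insert('v')): buffer="cpfvnilzvv" (len 10), cursors c1@4 c2@10 c3@10, authorship ...1....23
After op 6 (insert('l')): buffer="cpfvlnilzvvll" (len 13), cursors c1@5 c2@13 c3@13, authorship ...11....2323
After op 7 (insert('n')): buffer="cpfvlnnilzvvllnn" (len 16), cursors c1@6 c2@16 c3@16, authorship ...111....232323

Answer: 6 16 16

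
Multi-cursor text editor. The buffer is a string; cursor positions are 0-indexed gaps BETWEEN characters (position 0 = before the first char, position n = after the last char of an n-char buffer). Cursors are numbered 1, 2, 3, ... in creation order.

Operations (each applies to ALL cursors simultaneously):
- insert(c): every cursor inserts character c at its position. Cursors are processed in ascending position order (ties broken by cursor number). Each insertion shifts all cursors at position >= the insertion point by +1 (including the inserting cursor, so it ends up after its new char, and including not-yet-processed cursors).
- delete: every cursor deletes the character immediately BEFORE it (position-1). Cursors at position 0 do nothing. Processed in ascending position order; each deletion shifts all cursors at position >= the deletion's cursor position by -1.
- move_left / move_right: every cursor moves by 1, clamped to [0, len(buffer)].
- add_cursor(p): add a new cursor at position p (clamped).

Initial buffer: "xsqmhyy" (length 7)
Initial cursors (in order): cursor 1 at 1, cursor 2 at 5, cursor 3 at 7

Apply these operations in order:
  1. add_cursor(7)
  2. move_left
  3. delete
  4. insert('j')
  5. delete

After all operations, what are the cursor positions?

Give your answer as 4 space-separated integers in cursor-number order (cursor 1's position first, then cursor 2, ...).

After op 1 (add_cursor(7)): buffer="xsqmhyy" (len 7), cursors c1@1 c2@5 c3@7 c4@7, authorship .......
After op 2 (move_left): buffer="xsqmhyy" (len 7), cursors c1@0 c2@4 c3@6 c4@6, authorship .......
After op 3 (delete): buffer="xsqy" (len 4), cursors c1@0 c2@3 c3@3 c4@3, authorship ....
After op 4 (insert('j')): buffer="jxsqjjjy" (len 8), cursors c1@1 c2@7 c3@7 c4@7, authorship 1...234.
After op 5 (delete): buffer="xsqy" (len 4), cursors c1@0 c2@3 c3@3 c4@3, authorship ....

Answer: 0 3 3 3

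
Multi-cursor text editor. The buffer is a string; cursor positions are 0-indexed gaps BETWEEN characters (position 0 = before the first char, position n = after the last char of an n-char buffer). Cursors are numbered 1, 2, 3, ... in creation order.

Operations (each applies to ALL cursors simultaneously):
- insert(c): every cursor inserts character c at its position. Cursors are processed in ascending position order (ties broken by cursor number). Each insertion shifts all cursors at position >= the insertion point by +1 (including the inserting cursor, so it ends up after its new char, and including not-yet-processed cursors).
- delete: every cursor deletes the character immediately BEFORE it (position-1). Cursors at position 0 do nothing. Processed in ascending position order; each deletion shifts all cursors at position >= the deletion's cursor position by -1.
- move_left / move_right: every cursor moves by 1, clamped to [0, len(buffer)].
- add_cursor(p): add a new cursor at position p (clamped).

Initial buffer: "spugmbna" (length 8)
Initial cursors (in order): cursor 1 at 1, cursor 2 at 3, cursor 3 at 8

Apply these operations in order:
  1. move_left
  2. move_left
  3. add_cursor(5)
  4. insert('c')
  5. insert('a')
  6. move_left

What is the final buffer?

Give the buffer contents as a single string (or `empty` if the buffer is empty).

After op 1 (move_left): buffer="spugmbna" (len 8), cursors c1@0 c2@2 c3@7, authorship ........
After op 2 (move_left): buffer="spugmbna" (len 8), cursors c1@0 c2@1 c3@6, authorship ........
After op 3 (add_cursor(5)): buffer="spugmbna" (len 8), cursors c1@0 c2@1 c4@5 c3@6, authorship ........
After op 4 (insert('c')): buffer="cscpugmcbcna" (len 12), cursors c1@1 c2@3 c4@8 c3@10, authorship 1.2....4.3..
After op 5 (insert('a')): buffer="cascapugmcabcana" (len 16), cursors c1@2 c2@5 c4@11 c3@14, authorship 11.22....44.33..
After op 6 (move_left): buffer="cascapugmcabcana" (len 16), cursors c1@1 c2@4 c4@10 c3@13, authorship 11.22....44.33..

Answer: cascapugmcabcana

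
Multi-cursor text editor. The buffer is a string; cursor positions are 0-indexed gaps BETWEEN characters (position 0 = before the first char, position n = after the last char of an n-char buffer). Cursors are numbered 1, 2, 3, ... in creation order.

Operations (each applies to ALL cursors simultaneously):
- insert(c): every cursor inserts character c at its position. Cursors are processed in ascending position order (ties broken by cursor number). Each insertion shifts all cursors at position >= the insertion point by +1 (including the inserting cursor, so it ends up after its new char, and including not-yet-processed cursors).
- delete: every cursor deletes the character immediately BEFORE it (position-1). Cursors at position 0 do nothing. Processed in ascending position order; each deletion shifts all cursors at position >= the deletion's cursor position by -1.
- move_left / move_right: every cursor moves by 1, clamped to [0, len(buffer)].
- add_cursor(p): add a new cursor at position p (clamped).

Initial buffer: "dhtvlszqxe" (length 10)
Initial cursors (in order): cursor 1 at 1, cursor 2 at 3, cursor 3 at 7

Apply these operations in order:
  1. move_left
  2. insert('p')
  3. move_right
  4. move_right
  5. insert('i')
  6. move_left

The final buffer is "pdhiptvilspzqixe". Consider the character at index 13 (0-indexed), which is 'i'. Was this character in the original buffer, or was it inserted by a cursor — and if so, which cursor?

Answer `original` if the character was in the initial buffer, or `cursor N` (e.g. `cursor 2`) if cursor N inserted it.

Answer: cursor 3

Derivation:
After op 1 (move_left): buffer="dhtvlszqxe" (len 10), cursors c1@0 c2@2 c3@6, authorship ..........
After op 2 (insert('p')): buffer="pdhptvlspzqxe" (len 13), cursors c1@1 c2@4 c3@9, authorship 1..2....3....
After op 3 (move_right): buffer="pdhptvlspzqxe" (len 13), cursors c1@2 c2@5 c3@10, authorship 1..2....3....
After op 4 (move_right): buffer="pdhptvlspzqxe" (len 13), cursors c1@3 c2@6 c3@11, authorship 1..2....3....
After op 5 (insert('i')): buffer="pdhiptvilspzqixe" (len 16), cursors c1@4 c2@8 c3@14, authorship 1..12..2..3..3..
After op 6 (move_left): buffer="pdhiptvilspzqixe" (len 16), cursors c1@3 c2@7 c3@13, authorship 1..12..2..3..3..
Authorship (.=original, N=cursor N): 1 . . 1 2 . . 2 . . 3 . . 3 . .
Index 13: author = 3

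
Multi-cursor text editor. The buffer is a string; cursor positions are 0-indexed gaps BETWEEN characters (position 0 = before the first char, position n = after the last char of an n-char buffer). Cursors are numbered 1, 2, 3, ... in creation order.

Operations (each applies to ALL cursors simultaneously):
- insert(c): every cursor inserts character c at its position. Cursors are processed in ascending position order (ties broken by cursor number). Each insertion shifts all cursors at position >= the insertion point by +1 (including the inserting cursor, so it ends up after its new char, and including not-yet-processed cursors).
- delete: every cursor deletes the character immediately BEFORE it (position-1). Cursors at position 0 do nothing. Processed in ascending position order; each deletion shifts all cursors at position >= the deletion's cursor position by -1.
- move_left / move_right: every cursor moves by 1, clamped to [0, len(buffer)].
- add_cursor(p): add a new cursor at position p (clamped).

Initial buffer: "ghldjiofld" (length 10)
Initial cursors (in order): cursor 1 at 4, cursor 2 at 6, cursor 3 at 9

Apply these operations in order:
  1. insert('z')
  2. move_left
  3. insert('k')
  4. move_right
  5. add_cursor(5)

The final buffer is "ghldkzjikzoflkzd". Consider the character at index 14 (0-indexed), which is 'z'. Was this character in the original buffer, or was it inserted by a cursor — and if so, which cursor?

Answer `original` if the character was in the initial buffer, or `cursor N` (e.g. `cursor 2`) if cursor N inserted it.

Answer: cursor 3

Derivation:
After op 1 (insert('z')): buffer="ghldzjizoflzd" (len 13), cursors c1@5 c2@8 c3@12, authorship ....1..2...3.
After op 2 (move_left): buffer="ghldzjizoflzd" (len 13), cursors c1@4 c2@7 c3@11, authorship ....1..2...3.
After op 3 (insert('k')): buffer="ghldkzjikzoflkzd" (len 16), cursors c1@5 c2@9 c3@14, authorship ....11..22...33.
After op 4 (move_right): buffer="ghldkzjikzoflkzd" (len 16), cursors c1@6 c2@10 c3@15, authorship ....11..22...33.
After op 5 (add_cursor(5)): buffer="ghldkzjikzoflkzd" (len 16), cursors c4@5 c1@6 c2@10 c3@15, authorship ....11..22...33.
Authorship (.=original, N=cursor N): . . . . 1 1 . . 2 2 . . . 3 3 .
Index 14: author = 3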